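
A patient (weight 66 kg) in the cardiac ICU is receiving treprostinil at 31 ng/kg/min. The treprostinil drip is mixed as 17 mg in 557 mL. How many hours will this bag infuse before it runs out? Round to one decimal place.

138.5 hours

Dose = 31 ng/kg/min × 66 kg = 2046 ng/min
2046 ng/min × 60 min/hr = 122760 ng/hr
Concentration = 17 mg ÷ 557 mL = 0.03052065 mg/mL = 30520.65 ng/mL
Rate = 122760 ng/hr ÷ 30520.65 ng/mL = 4.022195 mL/hr
Duration = 557 mL ÷ 4.022195 mL/hr = 138.4816 hr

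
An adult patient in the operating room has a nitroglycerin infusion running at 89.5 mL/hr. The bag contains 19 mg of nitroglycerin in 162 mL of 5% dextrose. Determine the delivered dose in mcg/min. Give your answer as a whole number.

Concentration = 19 mg ÷ 162 mL = 0.117284 mg/mL = 117.284 mcg/mL
Drug rate = 89.5 mL/hr × 117.284 mcg/mL = 10496.91 mcg/hr
10496.91 mcg/hr ÷ 60 min/hr = 174.9486 mcg/min

175 mcg/min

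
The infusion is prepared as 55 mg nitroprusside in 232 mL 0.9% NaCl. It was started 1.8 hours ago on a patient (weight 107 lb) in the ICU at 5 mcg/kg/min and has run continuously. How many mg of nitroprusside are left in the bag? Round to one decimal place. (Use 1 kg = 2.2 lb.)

Weight = 107 lb ÷ 2.2 lb/kg = 48.63636 kg
Dose = 5 mcg/kg/min × 48.63636 kg = 243.1818 mcg/min
243.1818 mcg/min × 60 min/hr = 14590.91 mcg/hr
Concentration = 55 mg ÷ 232 mL = 0.237069 mg/mL = 237.069 mcg/mL
Rate = 14590.91 mcg/hr ÷ 237.069 mcg/mL = 61.54711 mL/hr
Volume infused = 61.54711 mL/hr × 1.8 hr = 110.7848 mL
Volume remaining = 232 − 110.7848 = 121.2152 mL
Drug remaining = 121.2152 mL × 237.069 mcg/mL = 28736.36 mcg = 28.73636 mg

28.7 mg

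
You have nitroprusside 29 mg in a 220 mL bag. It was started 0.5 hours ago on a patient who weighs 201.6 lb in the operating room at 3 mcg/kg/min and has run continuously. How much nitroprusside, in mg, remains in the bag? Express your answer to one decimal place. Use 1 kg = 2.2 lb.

20.8 mg

Weight = 201.6 lb ÷ 2.2 lb/kg = 91.63636 kg
Dose = 3 mcg/kg/min × 91.63636 kg = 274.9091 mcg/min
274.9091 mcg/min × 60 min/hr = 16494.55 mcg/hr
Concentration = 29 mg ÷ 220 mL = 0.1318182 mg/mL = 131.8182 mcg/mL
Rate = 16494.55 mcg/hr ÷ 131.8182 mcg/mL = 125.131 mL/hr
Volume infused = 125.131 mL/hr × 0.5 hr = 62.56552 mL
Volume remaining = 220 − 62.56552 = 157.4345 mL
Drug remaining = 157.4345 mL × 131.8182 mcg/mL = 20752.73 mcg = 20.75273 mg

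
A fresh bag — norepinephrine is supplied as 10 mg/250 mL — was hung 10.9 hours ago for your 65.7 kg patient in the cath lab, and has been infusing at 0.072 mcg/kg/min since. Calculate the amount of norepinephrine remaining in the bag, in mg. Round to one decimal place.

6.9 mg

Dose = 0.072 mcg/kg/min × 65.7 kg = 4.7304 mcg/min
4.7304 mcg/min × 60 min/hr = 283.824 mcg/hr
Concentration = 10 mg ÷ 250 mL = 0.04 mg/mL = 40 mcg/mL
Rate = 283.824 mcg/hr ÷ 40 mcg/mL = 7.0956 mL/hr
Volume infused = 7.0956 mL/hr × 10.9 hr = 77.34204 mL
Volume remaining = 250 − 77.34204 = 172.658 mL
Drug remaining = 172.658 mL × 40 mcg/mL = 6906.318 mcg = 6.906318 mg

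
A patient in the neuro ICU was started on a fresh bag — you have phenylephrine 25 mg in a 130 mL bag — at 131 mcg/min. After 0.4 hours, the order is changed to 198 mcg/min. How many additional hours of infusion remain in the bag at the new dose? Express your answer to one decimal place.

Initial rate:
131 mcg/min × 60 min/hr = 7860 mcg/hr
Concentration = 25 mg ÷ 130 mL = 0.1923077 mg/mL = 192.3077 mcg/mL
Rate = 7860 mcg/hr ÷ 192.3077 mcg/mL = 40.872 mL/hr
Volume infused so far = 40.872 mL/hr × 0.4 hr = 16.3488 mL
Volume remaining = 130 − 16.3488 = 113.6512 mL
New rate:
198 mcg/min × 60 min/hr = 11880 mcg/hr
Rate = 11880 mcg/hr ÷ 192.3077 mcg/mL = 61.776 mL/hr
Time remaining = 113.6512 mL ÷ 61.776 mL/hr = 1.839731 hr

1.8 hours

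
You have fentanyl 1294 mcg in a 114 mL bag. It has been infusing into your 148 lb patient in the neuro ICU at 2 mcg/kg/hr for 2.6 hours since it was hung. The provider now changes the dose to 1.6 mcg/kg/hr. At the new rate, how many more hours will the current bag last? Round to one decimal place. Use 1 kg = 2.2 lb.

8.8 hours

Initial rate:
Weight = 148 lb ÷ 2.2 lb/kg = 67.27273 kg
Dose = 2 mcg/kg/hr × 67.27273 kg = 134.5455 mcg/hr
Concentration = 1294 mcg ÷ 114 mL = 11.35088 mcg/mL
Rate = 134.5455 mcg/hr ÷ 11.35088 mcg/mL = 11.85331 mL/hr
Volume infused so far = 11.85331 mL/hr × 2.6 hr = 30.8186 mL
Volume remaining = 114 − 30.8186 = 83.1814 mL
New rate:
Dose = 1.6 mcg/kg/hr × 67.27273 kg = 107.6364 mcg/hr
Rate = 107.6364 mcg/hr ÷ 11.35088 mcg/mL = 9.482647 mL/hr
Time remaining = 83.1814 mL ÷ 9.482647 mL/hr = 8.771959 hr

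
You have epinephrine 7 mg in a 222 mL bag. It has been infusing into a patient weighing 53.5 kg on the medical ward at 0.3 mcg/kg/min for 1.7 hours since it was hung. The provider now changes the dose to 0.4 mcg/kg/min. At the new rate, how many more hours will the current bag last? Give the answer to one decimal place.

4.2 hours

Initial rate:
Dose = 0.3 mcg/kg/min × 53.5 kg = 16.05 mcg/min
16.05 mcg/min × 60 min/hr = 963 mcg/hr
Concentration = 7 mg ÷ 222 mL = 0.03153153 mg/mL = 31.53153 mcg/mL
Rate = 963 mcg/hr ÷ 31.53153 mcg/mL = 30.54086 mL/hr
Volume infused so far = 30.54086 mL/hr × 1.7 hr = 51.91946 mL
Volume remaining = 222 − 51.91946 = 170.0805 mL
New rate:
Dose = 0.4 mcg/kg/min × 53.5 kg = 21.4 mcg/min
21.4 mcg/min × 60 min/hr = 1284 mcg/hr
Rate = 1284 mcg/hr ÷ 31.53153 mcg/mL = 40.72114 mL/hr
Time remaining = 170.0805 mL ÷ 40.72114 mL/hr = 4.176713 hr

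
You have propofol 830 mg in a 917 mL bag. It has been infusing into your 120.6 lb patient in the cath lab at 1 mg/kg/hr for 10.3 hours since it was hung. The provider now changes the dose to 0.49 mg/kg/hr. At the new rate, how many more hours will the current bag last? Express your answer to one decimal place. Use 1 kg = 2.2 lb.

Initial rate:
Weight = 120.6 lb ÷ 2.2 lb/kg = 54.81818 kg
Dose = 1 mg/kg/hr × 54.81818 kg = 54.81818 mg/hr
Concentration = 830 mg ÷ 917 mL = 0.9051254 mg/mL
Rate = 54.81818 mg/hr ÷ 0.9051254 mg/mL = 60.56418 mL/hr
Volume infused so far = 60.56418 mL/hr × 10.3 hr = 623.8111 mL
Volume remaining = 917 − 623.8111 = 293.1889 mL
New rate:
Dose = 0.49 mg/kg/hr × 54.81818 kg = 26.86091 mg/hr
Rate = 26.86091 mg/hr ÷ 0.9051254 mg/mL = 29.67645 mL/hr
Time remaining = 293.1889 mL ÷ 29.67645 mL/hr = 9.879514 hr

9.9 hours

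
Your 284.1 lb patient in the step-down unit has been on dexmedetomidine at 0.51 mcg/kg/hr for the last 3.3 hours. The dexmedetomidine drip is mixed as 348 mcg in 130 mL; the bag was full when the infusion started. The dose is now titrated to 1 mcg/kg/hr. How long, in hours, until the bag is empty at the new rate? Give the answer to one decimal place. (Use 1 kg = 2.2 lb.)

1.0 hours

Initial rate:
Weight = 284.1 lb ÷ 2.2 lb/kg = 129.1364 kg
Dose = 0.51 mcg/kg/hr × 129.1364 kg = 65.85955 mcg/hr
Concentration = 348 mcg ÷ 130 mL = 2.676923 mcg/mL
Rate = 65.85955 mcg/hr ÷ 2.676923 mcg/mL = 24.6027 mL/hr
Volume infused so far = 24.6027 mL/hr × 3.3 hr = 81.18892 mL
Volume remaining = 130 − 81.18892 = 48.81108 mL
New rate:
Dose = 1 mcg/kg/hr × 129.1364 kg = 129.1364 mcg/hr
Rate = 129.1364 mcg/hr ÷ 2.676923 mcg/mL = 48.2406 mL/hr
Time remaining = 48.81108 mL ÷ 48.2406 mL/hr = 1.011826 hr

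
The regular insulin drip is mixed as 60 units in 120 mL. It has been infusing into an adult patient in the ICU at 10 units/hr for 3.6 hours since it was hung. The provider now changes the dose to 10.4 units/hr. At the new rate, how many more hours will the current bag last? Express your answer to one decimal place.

2.3 hours

Initial rate:
Concentration = 60 units ÷ 120 mL = 0.5 units/mL
Rate = 10 units/hr ÷ 0.5 units/mL = 20 mL/hr
Volume infused so far = 20 mL/hr × 3.6 hr = 72 mL
Volume remaining = 120 − 72 = 48 mL
New rate:
Rate = 10.4 units/hr ÷ 0.5 units/mL = 20.8 mL/hr
Time remaining = 48 mL ÷ 20.8 mL/hr = 2.307692 hr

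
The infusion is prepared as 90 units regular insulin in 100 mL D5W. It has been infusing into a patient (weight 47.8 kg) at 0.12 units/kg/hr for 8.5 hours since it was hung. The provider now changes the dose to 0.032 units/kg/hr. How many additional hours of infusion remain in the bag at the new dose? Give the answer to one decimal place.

Initial rate:
Dose = 0.12 units/kg/hr × 47.8 kg = 5.736 units/hr
Concentration = 90 units ÷ 100 mL = 0.9 units/mL
Rate = 5.736 units/hr ÷ 0.9 units/mL = 6.373333 mL/hr
Volume infused so far = 6.373333 mL/hr × 8.5 hr = 54.17333 mL
Volume remaining = 100 − 54.17333 = 45.82667 mL
New rate:
Dose = 0.032 units/kg/hr × 47.8 kg = 1.5296 units/hr
Rate = 1.5296 units/hr ÷ 0.9 units/mL = 1.699556 mL/hr
Time remaining = 45.82667 mL ÷ 1.699556 mL/hr = 26.96391 hr

27.0 hours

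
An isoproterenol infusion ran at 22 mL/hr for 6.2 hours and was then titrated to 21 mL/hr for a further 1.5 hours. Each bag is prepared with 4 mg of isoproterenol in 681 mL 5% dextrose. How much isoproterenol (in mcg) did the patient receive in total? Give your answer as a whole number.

Concentration = 4 mg ÷ 681 mL = 0.005873715 mg/mL
Stage 1: 22 mL/hr × 6.2 hr = 136.4 mL → 136.4 mL × 0.005873715 mg/mL = 0.8011747 mg
Stage 2: 21 mL/hr × 1.5 hr = 31.5 mL → 31.5 mL × 0.005873715 mg/mL = 0.185022 mg
Total = 0.8011747 + 0.185022 = 0.9861968 mg = 986.1968 mcg

986 mcg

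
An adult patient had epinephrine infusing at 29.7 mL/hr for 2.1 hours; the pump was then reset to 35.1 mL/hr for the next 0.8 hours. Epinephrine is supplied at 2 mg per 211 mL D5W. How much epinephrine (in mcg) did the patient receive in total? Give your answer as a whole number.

Concentration = 2 mg ÷ 211 mL = 0.009478673 mg/mL
Stage 1: 29.7 mL/hr × 2.1 hr = 62.37 mL → 62.37 mL × 0.009478673 mg/mL = 0.5911848 mg
Stage 2: 35.1 mL/hr × 0.8 hr = 28.08 mL → 28.08 mL × 0.009478673 mg/mL = 0.2661611 mg
Total = 0.5911848 + 0.2661611 = 0.857346 mg = 857.346 mcg

857 mcg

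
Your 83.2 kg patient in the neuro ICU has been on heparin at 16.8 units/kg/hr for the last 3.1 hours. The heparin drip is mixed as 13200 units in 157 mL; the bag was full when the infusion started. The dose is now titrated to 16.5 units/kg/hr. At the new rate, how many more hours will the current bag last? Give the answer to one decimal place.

Initial rate:
Dose = 16.8 units/kg/hr × 83.2 kg = 1397.76 units/hr
Concentration = 13200 units ÷ 157 mL = 84.07643 units/mL
Rate = 1397.76 units/hr ÷ 84.07643 units/mL = 16.62487 mL/hr
Volume infused so far = 16.62487 mL/hr × 3.1 hr = 51.53711 mL
Volume remaining = 157 − 51.53711 = 105.4629 mL
New rate:
Dose = 16.5 units/kg/hr × 83.2 kg = 1372.8 units/hr
Rate = 1372.8 units/hr ÷ 84.07643 units/mL = 16.328 mL/hr
Time remaining = 105.4629 mL ÷ 16.328 mL/hr = 6.459021 hr

6.5 hours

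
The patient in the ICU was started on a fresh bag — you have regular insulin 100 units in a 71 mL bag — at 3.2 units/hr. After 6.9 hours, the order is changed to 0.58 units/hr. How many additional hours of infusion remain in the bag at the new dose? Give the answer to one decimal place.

134.3 hours

Initial rate:
Concentration = 100 units ÷ 71 mL = 1.408451 units/mL
Rate = 3.2 units/hr ÷ 1.408451 units/mL = 2.272 mL/hr
Volume infused so far = 2.272 mL/hr × 6.9 hr = 15.6768 mL
Volume remaining = 71 − 15.6768 = 55.3232 mL
New rate:
Rate = 0.58 units/hr ÷ 1.408451 units/mL = 0.4118 mL/hr
Time remaining = 55.3232 mL ÷ 0.4118 mL/hr = 134.3448 hr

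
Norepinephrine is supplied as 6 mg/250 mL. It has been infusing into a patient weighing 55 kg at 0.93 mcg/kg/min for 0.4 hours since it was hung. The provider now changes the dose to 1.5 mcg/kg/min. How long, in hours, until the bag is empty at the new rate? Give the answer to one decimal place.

1.0 hours

Initial rate:
Dose = 0.93 mcg/kg/min × 55 kg = 51.15 mcg/min
51.15 mcg/min × 60 min/hr = 3069 mcg/hr
Concentration = 6 mg ÷ 250 mL = 0.024 mg/mL = 24 mcg/mL
Rate = 3069 mcg/hr ÷ 24 mcg/mL = 127.875 mL/hr
Volume infused so far = 127.875 mL/hr × 0.4 hr = 51.15 mL
Volume remaining = 250 − 51.15 = 198.85 mL
New rate:
Dose = 1.5 mcg/kg/min × 55 kg = 82.5 mcg/min
82.5 mcg/min × 60 min/hr = 4950 mcg/hr
Rate = 4950 mcg/hr ÷ 24 mcg/mL = 206.25 mL/hr
Time remaining = 198.85 mL ÷ 206.25 mL/hr = 0.9641212 hr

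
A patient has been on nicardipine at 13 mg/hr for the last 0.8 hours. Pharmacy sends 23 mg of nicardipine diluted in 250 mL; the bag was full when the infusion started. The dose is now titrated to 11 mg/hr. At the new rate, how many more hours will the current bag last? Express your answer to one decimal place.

Initial rate:
Concentration = 23 mg ÷ 250 mL = 0.092 mg/mL
Rate = 13 mg/hr ÷ 0.092 mg/mL = 141.3043 mL/hr
Volume infused so far = 141.3043 mL/hr × 0.8 hr = 113.0435 mL
Volume remaining = 250 − 113.0435 = 136.9565 mL
New rate:
Rate = 11 mg/hr ÷ 0.092 mg/mL = 119.5652 mL/hr
Time remaining = 136.9565 mL ÷ 119.5652 mL/hr = 1.145455 hr

1.1 hours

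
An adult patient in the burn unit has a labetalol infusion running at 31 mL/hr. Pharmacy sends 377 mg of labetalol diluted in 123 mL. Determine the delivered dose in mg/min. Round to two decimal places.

Concentration = 377 mg ÷ 123 mL = 3.065041 mg/mL
Drug rate = 31 mL/hr × 3.065041 mg/mL = 95.01626 mg/hr
95.01626 mg/hr ÷ 60 min/hr = 1.583604 mg/min

1.58 mg/min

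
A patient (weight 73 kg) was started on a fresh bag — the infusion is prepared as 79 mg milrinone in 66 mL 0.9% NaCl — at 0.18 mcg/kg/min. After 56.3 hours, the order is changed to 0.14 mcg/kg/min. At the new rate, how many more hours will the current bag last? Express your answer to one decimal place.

Initial rate:
Dose = 0.18 mcg/kg/min × 73 kg = 13.14 mcg/min
13.14 mcg/min × 60 min/hr = 788.4 mcg/hr
Concentration = 79 mg ÷ 66 mL = 1.19697 mg/mL = 1196.97 mcg/mL
Rate = 788.4 mcg/hr ÷ 1196.97 mcg/mL = 0.6586633 mL/hr
Volume infused so far = 0.6586633 mL/hr × 56.3 hr = 37.08274 mL
Volume remaining = 66 − 37.08274 = 28.91726 mL
New rate:
Dose = 0.14 mcg/kg/min × 73 kg = 10.22 mcg/min
10.22 mcg/min × 60 min/hr = 613.2 mcg/hr
Rate = 613.2 mcg/hr ÷ 1196.97 mcg/mL = 0.5122937 mL/hr
Time remaining = 28.91726 mL ÷ 0.5122937 mL/hr = 56.44664 hr

56.4 hours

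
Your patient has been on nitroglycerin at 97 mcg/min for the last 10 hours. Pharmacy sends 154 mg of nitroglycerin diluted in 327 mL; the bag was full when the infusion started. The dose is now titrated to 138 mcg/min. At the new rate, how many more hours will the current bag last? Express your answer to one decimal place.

Initial rate:
97 mcg/min × 60 min/hr = 5820 mcg/hr
Concentration = 154 mg ÷ 327 mL = 0.470948 mg/mL = 470.948 mcg/mL
Rate = 5820 mcg/hr ÷ 470.948 mcg/mL = 12.35805 mL/hr
Volume infused so far = 12.35805 mL/hr × 10 hr = 123.5805 mL
Volume remaining = 327 − 123.5805 = 203.4195 mL
New rate:
138 mcg/min × 60 min/hr = 8280 mcg/hr
Rate = 8280 mcg/hr ÷ 470.948 mcg/mL = 17.58156 mL/hr
Time remaining = 203.4195 mL ÷ 17.58156 mL/hr = 11.57005 hr

11.6 hours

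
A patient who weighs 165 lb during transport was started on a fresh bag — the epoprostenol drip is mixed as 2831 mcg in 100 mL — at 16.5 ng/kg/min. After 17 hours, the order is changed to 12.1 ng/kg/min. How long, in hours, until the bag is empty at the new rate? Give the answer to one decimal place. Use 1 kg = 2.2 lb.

Initial rate:
Weight = 165 lb ÷ 2.2 lb/kg = 75 kg
Dose = 16.5 ng/kg/min × 75 kg = 1237.5 ng/min
1237.5 ng/min × 60 min/hr = 74250 ng/hr
Concentration = 2831 mcg ÷ 100 mL = 28.31 mcg/mL = 28310 ng/mL
Rate = 74250 ng/hr ÷ 28310 ng/mL = 2.622748 mL/hr
Volume infused so far = 2.622748 mL/hr × 17 hr = 44.58672 mL
Volume remaining = 100 − 44.58672 = 55.41328 mL
New rate:
Dose = 12.1 ng/kg/min × 75 kg = 907.5 ng/min
907.5 ng/min × 60 min/hr = 54450 ng/hr
Rate = 54450 ng/hr ÷ 28310 ng/mL = 1.923349 mL/hr
Time remaining = 55.41328 mL ÷ 1.923349 mL/hr = 28.81084 hr

28.8 hours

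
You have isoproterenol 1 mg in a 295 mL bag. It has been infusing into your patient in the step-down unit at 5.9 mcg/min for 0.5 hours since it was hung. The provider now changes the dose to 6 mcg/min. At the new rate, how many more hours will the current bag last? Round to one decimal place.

Initial rate:
5.9 mcg/min × 60 min/hr = 354 mcg/hr
Concentration = 1 mg ÷ 295 mL = 0.003389831 mg/mL = 3.389831 mcg/mL
Rate = 354 mcg/hr ÷ 3.389831 mcg/mL = 104.43 mL/hr
Volume infused so far = 104.43 mL/hr × 0.5 hr = 52.215 mL
Volume remaining = 295 − 52.215 = 242.785 mL
New rate:
6 mcg/min × 60 min/hr = 360 mcg/hr
Rate = 360 mcg/hr ÷ 3.389831 mcg/mL = 106.2 mL/hr
Time remaining = 242.785 mL ÷ 106.2 mL/hr = 2.286111 hr

2.3 hours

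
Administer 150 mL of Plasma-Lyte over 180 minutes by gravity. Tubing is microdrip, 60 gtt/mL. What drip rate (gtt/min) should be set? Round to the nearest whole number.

150 mL ÷ (180 min) = 0.8333333 mL/min
0.8333333 mL/min × 60 gtt/mL = 50 gtt/min

50 gtt/min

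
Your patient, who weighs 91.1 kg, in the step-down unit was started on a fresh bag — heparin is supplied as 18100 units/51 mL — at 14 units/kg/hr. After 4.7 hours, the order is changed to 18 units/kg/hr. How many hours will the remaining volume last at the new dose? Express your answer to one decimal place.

7.4 hours

Initial rate:
Dose = 14 units/kg/hr × 91.1 kg = 1275.4 units/hr
Concentration = 18100 units ÷ 51 mL = 354.902 units/mL
Rate = 1275.4 units/hr ÷ 354.902 units/mL = 3.593669 mL/hr
Volume infused so far = 3.593669 mL/hr × 4.7 hr = 16.89024 mL
Volume remaining = 51 − 16.89024 = 34.10976 mL
New rate:
Dose = 18 units/kg/hr × 91.1 kg = 1639.8 units/hr
Rate = 1639.8 units/hr ÷ 354.902 units/mL = 4.620431 mL/hr
Time remaining = 34.10976 mL ÷ 4.620431 mL/hr = 7.382376 hr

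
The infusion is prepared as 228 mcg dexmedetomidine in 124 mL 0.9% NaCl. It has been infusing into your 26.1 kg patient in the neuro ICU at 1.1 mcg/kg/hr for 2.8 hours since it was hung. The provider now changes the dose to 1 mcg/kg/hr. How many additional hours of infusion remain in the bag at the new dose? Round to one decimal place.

5.7 hours

Initial rate:
Dose = 1.1 mcg/kg/hr × 26.1 kg = 28.71 mcg/hr
Concentration = 228 mcg ÷ 124 mL = 1.83871 mcg/mL
Rate = 28.71 mcg/hr ÷ 1.83871 mcg/mL = 15.61421 mL/hr
Volume infused so far = 15.61421 mL/hr × 2.8 hr = 43.71979 mL
Volume remaining = 124 − 43.71979 = 80.28021 mL
New rate:
Dose = 1 mcg/kg/hr × 26.1 kg = 26.1 mcg/hr
Rate = 26.1 mcg/hr ÷ 1.83871 mcg/mL = 14.19474 mL/hr
Time remaining = 80.28021 mL ÷ 14.19474 mL/hr = 5.655632 hr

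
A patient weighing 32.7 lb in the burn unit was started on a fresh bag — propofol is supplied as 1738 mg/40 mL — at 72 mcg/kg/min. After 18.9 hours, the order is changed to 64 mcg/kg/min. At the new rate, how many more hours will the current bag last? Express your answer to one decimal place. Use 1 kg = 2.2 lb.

Initial rate:
Weight = 32.7 lb ÷ 2.2 lb/kg = 14.86364 kg
Dose = 72 mcg/kg/min × 14.86364 kg = 1070.182 mcg/min
1070.182 mcg/min × 60 min/hr = 64210.91 mcg/hr
Concentration = 1738 mg ÷ 40 mL = 43.45 mg/mL = 43450 mcg/mL
Rate = 64210.91 mcg/hr ÷ 43450 mcg/mL = 1.477811 mL/hr
Volume infused so far = 1.477811 mL/hr × 18.9 hr = 27.93064 mL
Volume remaining = 40 − 27.93064 = 12.06936 mL
New rate:
Dose = 64 mcg/kg/min × 14.86364 kg = 951.2727 mcg/min
951.2727 mcg/min × 60 min/hr = 57076.36 mcg/hr
Rate = 57076.36 mcg/hr ÷ 43450 mcg/mL = 1.31361 mL/hr
Time remaining = 12.06936 mL ÷ 1.31361 mL/hr = 9.187933 hr

9.2 hours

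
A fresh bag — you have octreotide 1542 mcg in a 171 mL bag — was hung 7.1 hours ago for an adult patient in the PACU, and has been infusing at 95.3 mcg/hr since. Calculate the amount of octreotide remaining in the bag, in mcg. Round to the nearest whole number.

865 mcg

Concentration = 1542 mcg ÷ 171 mL = 9.017544 mcg/mL
Rate = 95.3 mcg/hr ÷ 9.017544 mcg/mL = 10.56829 mL/hr
Volume infused = 10.56829 mL/hr × 7.1 hr = 75.03484 mL
Volume remaining = 171 − 75.03484 = 95.96516 mL
Drug remaining = 95.96516 mL × 9.017544 mcg/mL = 865.37 mcg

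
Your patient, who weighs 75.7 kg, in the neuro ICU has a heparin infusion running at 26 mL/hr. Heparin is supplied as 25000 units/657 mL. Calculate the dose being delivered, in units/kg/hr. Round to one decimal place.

13.1 units/kg/hr

Concentration = 25000 units ÷ 657 mL = 38.05175 units/mL
Drug rate = 26 mL/hr × 38.05175 units/mL = 989.3455 units/hr
989.3455 units/hr ÷ 75.7 kg = 13.06929 units/kg/hr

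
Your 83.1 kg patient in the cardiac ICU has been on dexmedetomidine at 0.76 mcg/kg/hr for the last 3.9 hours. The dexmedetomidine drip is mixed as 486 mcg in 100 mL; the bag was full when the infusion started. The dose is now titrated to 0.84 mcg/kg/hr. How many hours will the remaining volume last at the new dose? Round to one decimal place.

Initial rate:
Dose = 0.76 mcg/kg/hr × 83.1 kg = 63.156 mcg/hr
Concentration = 486 mcg ÷ 100 mL = 4.86 mcg/mL
Rate = 63.156 mcg/hr ÷ 4.86 mcg/mL = 12.99506 mL/hr
Volume infused so far = 12.99506 mL/hr × 3.9 hr = 50.68074 mL
Volume remaining = 100 − 50.68074 = 49.31926 mL
New rate:
Dose = 0.84 mcg/kg/hr × 83.1 kg = 69.804 mcg/hr
Rate = 69.804 mcg/hr ÷ 4.86 mcg/mL = 14.36296 mL/hr
Time remaining = 49.31926 mL ÷ 14.36296 mL/hr = 3.43378 hr

3.4 hours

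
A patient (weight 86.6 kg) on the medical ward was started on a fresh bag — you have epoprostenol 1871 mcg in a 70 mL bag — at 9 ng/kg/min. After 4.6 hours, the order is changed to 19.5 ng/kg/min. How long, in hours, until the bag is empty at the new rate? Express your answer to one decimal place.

Initial rate:
Dose = 9 ng/kg/min × 86.6 kg = 779.4 ng/min
779.4 ng/min × 60 min/hr = 46764 ng/hr
Concentration = 1871 mcg ÷ 70 mL = 26.72857 mcg/mL = 26728.57 ng/mL
Rate = 46764 ng/hr ÷ 26728.57 ng/mL = 1.749588 mL/hr
Volume infused so far = 1.749588 mL/hr × 4.6 hr = 8.048107 mL
Volume remaining = 70 − 8.048107 = 61.95189 mL
New rate:
Dose = 19.5 ng/kg/min × 86.6 kg = 1688.7 ng/min
1688.7 ng/min × 60 min/hr = 101322 ng/hr
Rate = 101322 ng/hr ÷ 26728.57 ng/mL = 3.790775 mL/hr
Time remaining = 61.95189 mL ÷ 3.790775 mL/hr = 16.3428 hr

16.3 hours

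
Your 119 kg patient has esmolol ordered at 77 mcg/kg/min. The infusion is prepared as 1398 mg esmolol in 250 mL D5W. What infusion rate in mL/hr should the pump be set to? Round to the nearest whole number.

Dose = 77 mcg/kg/min × 119 kg = 9163 mcg/min
9163 mcg/min × 60 min/hr = 549780 mcg/hr
Concentration = 1398 mg ÷ 250 mL = 5.592 mg/mL = 5592 mcg/mL
Rate = 549780 mcg/hr ÷ 5592 mcg/mL = 98.31545 mL/hr

98 mL/hr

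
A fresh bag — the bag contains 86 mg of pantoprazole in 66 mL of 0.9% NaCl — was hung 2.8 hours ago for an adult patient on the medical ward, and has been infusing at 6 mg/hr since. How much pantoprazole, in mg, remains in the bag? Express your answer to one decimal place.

Concentration = 86 mg ÷ 66 mL = 1.30303 mg/mL
Rate = 6 mg/hr ÷ 1.30303 mg/mL = 4.604651 mL/hr
Volume infused = 4.604651 mL/hr × 2.8 hr = 12.89302 mL
Volume remaining = 66 − 12.89302 = 53.10698 mL
Drug remaining = 53.10698 mL × 1.30303 mg/mL = 69.2 mg

69.2 mg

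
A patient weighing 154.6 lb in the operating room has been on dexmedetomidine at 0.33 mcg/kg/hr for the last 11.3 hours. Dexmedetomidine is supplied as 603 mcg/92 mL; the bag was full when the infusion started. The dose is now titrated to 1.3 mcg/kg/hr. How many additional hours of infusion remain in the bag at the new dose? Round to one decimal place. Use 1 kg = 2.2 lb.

3.7 hours

Initial rate:
Weight = 154.6 lb ÷ 2.2 lb/kg = 70.27273 kg
Dose = 0.33 mcg/kg/hr × 70.27273 kg = 23.19 mcg/hr
Concentration = 603 mcg ÷ 92 mL = 6.554348 mcg/mL
Rate = 23.19 mcg/hr ÷ 6.554348 mcg/mL = 3.538109 mL/hr
Volume infused so far = 3.538109 mL/hr × 11.3 hr = 39.98064 mL
Volume remaining = 92 − 39.98064 = 52.01936 mL
New rate:
Dose = 1.3 mcg/kg/hr × 70.27273 kg = 91.35455 mcg/hr
Rate = 91.35455 mcg/hr ÷ 6.554348 mcg/mL = 13.93801 mL/hr
Time remaining = 52.01936 mL ÷ 13.93801 mL/hr = 3.732195 hr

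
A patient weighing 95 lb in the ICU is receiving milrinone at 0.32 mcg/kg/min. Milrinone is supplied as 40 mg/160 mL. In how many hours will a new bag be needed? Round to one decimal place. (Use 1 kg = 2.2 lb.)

Weight = 95 lb ÷ 2.2 lb/kg = 43.18182 kg
Dose = 0.32 mcg/kg/min × 43.18182 kg = 13.81818 mcg/min
13.81818 mcg/min × 60 min/hr = 829.0909 mcg/hr
Concentration = 40 mg ÷ 160 mL = 0.25 mg/mL = 250 mcg/mL
Rate = 829.0909 mcg/hr ÷ 250 mcg/mL = 3.316364 mL/hr
Duration = 160 mL ÷ 3.316364 mL/hr = 48.24561 hr

48.2 hours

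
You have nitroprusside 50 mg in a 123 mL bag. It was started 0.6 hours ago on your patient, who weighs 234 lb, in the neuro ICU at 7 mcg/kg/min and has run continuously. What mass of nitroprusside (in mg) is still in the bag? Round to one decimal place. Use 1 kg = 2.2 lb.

Weight = 234 lb ÷ 2.2 lb/kg = 106.3636 kg
Dose = 7 mcg/kg/min × 106.3636 kg = 744.5455 mcg/min
744.5455 mcg/min × 60 min/hr = 44672.73 mcg/hr
Concentration = 50 mg ÷ 123 mL = 0.4065041 mg/mL = 406.5041 mcg/mL
Rate = 44672.73 mcg/hr ÷ 406.5041 mcg/mL = 109.8949 mL/hr
Volume infused = 109.8949 mL/hr × 0.6 hr = 65.93695 mL
Volume remaining = 123 − 65.93695 = 57.06305 mL
Drug remaining = 57.06305 mL × 406.5041 mcg/mL = 23196.36 mcg = 23.19636 mg

23.2 mg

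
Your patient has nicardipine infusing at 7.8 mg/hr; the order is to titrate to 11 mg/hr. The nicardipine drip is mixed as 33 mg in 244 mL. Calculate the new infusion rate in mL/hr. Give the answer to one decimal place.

81.3 mL/hr

Concentration = 33 mg ÷ 244 mL = 0.1352459 mg/mL
Rate = 11 mg/hr ÷ 0.1352459 mg/mL = 81.33333 mL/hr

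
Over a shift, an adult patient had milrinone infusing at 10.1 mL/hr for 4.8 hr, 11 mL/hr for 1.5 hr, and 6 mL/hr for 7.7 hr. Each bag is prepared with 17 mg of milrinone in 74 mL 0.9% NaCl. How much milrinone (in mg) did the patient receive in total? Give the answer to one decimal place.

25.5 mg

Concentration = 17 mg ÷ 74 mL = 0.2297297 mg/mL
Stage 1: 10.1 mL/hr × 4.8 hr = 48.48 mL → 48.48 mL × 0.2297297 mg/mL = 11.1373 mg
Stage 2: 11 mL/hr × 1.5 hr = 16.5 mL → 16.5 mL × 0.2297297 mg/mL = 3.790541 mg
Stage 3: 6 mL/hr × 7.7 hr = 46.2 mL → 46.2 mL × 0.2297297 mg/mL = 10.61351 mg
Total = 11.1373 + 3.790541 + 10.61351 = 25.54135 mg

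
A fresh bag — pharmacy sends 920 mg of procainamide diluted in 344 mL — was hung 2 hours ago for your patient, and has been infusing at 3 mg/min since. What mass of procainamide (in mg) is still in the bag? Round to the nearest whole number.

3 mg/min × 60 min/hr = 180 mg/hr
Concentration = 920 mg ÷ 344 mL = 2.674419 mg/mL
Rate = 180 mg/hr ÷ 2.674419 mg/mL = 67.30435 mL/hr
Volume infused = 67.30435 mL/hr × 2 hr = 134.6087 mL
Volume remaining = 344 − 134.6087 = 209.3913 mL
Drug remaining = 209.3913 mL × 2.674419 mg/mL = 560 mg

560 mg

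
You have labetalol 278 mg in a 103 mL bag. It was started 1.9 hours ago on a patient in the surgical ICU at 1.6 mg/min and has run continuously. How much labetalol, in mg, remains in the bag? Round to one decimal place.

95.6 mg

1.6 mg/min × 60 min/hr = 96 mg/hr
Concentration = 278 mg ÷ 103 mL = 2.699029 mg/mL
Rate = 96 mg/hr ÷ 2.699029 mg/mL = 35.56835 mL/hr
Volume infused = 35.56835 mL/hr × 1.9 hr = 67.57986 mL
Volume remaining = 103 − 67.57986 = 35.42014 mL
Drug remaining = 35.42014 mL × 2.699029 mg/mL = 95.6 mg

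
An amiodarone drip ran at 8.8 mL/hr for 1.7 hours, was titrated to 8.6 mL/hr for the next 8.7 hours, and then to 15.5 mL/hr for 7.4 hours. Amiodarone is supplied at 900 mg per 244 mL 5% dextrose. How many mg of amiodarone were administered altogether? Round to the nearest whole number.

Concentration = 900 mg ÷ 244 mL = 3.688525 mg/mL
Stage 1: 8.8 mL/hr × 1.7 hr = 14.96 mL → 14.96 mL × 3.688525 mg/mL = 55.18033 mg
Stage 2: 8.6 mL/hr × 8.7 hr = 74.82 mL → 74.82 mL × 3.688525 mg/mL = 275.9754 mg
Stage 3: 15.5 mL/hr × 7.4 hr = 114.7 mL → 114.7 mL × 3.688525 mg/mL = 423.0738 mg
Total = 55.18033 + 275.9754 + 423.0738 = 754.2295 mg

754 mg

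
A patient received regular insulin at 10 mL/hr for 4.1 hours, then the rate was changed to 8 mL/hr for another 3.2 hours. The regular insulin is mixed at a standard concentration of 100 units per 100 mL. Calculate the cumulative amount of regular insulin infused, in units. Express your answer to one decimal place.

66.6 units

Concentration = 100 units ÷ 100 mL = 1 units/mL
Stage 1: 10 mL/hr × 4.1 hr = 41 mL → 41 mL × 1 units/mL = 41 units
Stage 2: 8 mL/hr × 3.2 hr = 25.6 mL → 25.6 mL × 1 units/mL = 25.6 units
Total = 41 + 25.6 = 66.6 units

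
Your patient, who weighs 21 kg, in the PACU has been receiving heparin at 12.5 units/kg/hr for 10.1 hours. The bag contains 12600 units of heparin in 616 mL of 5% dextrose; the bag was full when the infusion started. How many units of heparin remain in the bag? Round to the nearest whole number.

9949 units

Dose = 12.5 units/kg/hr × 21 kg = 262.5 units/hr
Concentration = 12600 units ÷ 616 mL = 20.45455 units/mL
Rate = 262.5 units/hr ÷ 20.45455 units/mL = 12.83333 mL/hr
Volume infused = 12.83333 mL/hr × 10.1 hr = 129.6167 mL
Volume remaining = 616 − 129.6167 = 486.3833 mL
Drug remaining = 486.3833 mL × 20.45455 units/mL = 9948.75 units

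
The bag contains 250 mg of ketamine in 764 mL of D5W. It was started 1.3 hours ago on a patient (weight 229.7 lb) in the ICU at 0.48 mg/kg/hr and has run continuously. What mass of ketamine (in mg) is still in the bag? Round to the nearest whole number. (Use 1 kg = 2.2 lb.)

185 mg

Weight = 229.7 lb ÷ 2.2 lb/kg = 104.4091 kg
Dose = 0.48 mg/kg/hr × 104.4091 kg = 50.11636 mg/hr
Concentration = 250 mg ÷ 764 mL = 0.3272251 mg/mL
Rate = 50.11636 mg/hr ÷ 0.3272251 mg/mL = 153.1556 mL/hr
Volume infused = 153.1556 mL/hr × 1.3 hr = 199.1023 mL
Volume remaining = 764 − 199.1023 = 564.8977 mL
Drug remaining = 564.8977 mL × 0.3272251 mg/mL = 184.8487 mg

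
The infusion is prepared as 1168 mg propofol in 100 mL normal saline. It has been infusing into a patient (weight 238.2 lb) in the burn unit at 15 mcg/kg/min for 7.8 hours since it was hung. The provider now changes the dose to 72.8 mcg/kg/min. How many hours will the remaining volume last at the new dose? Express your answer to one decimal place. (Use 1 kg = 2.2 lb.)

0.9 hours

Initial rate:
Weight = 238.2 lb ÷ 2.2 lb/kg = 108.2727 kg
Dose = 15 mcg/kg/min × 108.2727 kg = 1624.091 mcg/min
1624.091 mcg/min × 60 min/hr = 97445.45 mcg/hr
Concentration = 1168 mg ÷ 100 mL = 11.68 mg/mL = 11680 mcg/mL
Rate = 97445.45 mcg/hr ÷ 11680 mcg/mL = 8.342933 mL/hr
Volume infused so far = 8.342933 mL/hr × 7.8 hr = 65.07488 mL
Volume remaining = 100 − 65.07488 = 34.92512 mL
New rate:
Dose = 72.8 mcg/kg/min × 108.2727 kg = 7882.255 mcg/min
7882.255 mcg/min × 60 min/hr = 472935.3 mcg/hr
Rate = 472935.3 mcg/hr ÷ 11680 mcg/mL = 40.49103 mL/hr
Time remaining = 34.92512 mL ÷ 40.49103 mL/hr = 0.8625397 hr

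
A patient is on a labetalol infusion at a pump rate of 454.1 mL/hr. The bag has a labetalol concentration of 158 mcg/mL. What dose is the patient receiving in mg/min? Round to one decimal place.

1.2 mg/min

Concentration = 158 mcg/mL = 0.158 mg/mL
Drug rate = 454.1 mL/hr × 0.158 mg/mL = 71.7478 mg/hr
71.7478 mg/hr ÷ 60 min/hr = 1.195797 mg/min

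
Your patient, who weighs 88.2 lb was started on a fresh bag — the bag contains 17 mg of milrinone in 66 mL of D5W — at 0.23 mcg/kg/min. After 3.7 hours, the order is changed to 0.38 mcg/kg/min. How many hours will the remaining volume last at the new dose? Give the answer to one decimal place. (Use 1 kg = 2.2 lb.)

16.4 hours

Initial rate:
Weight = 88.2 lb ÷ 2.2 lb/kg = 40.09091 kg
Dose = 0.23 mcg/kg/min × 40.09091 kg = 9.220909 mcg/min
9.220909 mcg/min × 60 min/hr = 553.2545 mcg/hr
Concentration = 17 mg ÷ 66 mL = 0.2575758 mg/mL = 257.5758 mcg/mL
Rate = 553.2545 mcg/hr ÷ 257.5758 mcg/mL = 2.147929 mL/hr
Volume infused so far = 2.147929 mL/hr × 3.7 hr = 7.947339 mL
Volume remaining = 66 − 7.947339 = 58.05266 mL
New rate:
Dose = 0.38 mcg/kg/min × 40.09091 kg = 15.23455 mcg/min
15.23455 mcg/min × 60 min/hr = 914.0727 mcg/hr
Rate = 914.0727 mcg/hr ÷ 257.5758 mcg/mL = 3.548753 mL/hr
Time remaining = 58.05266 mL ÷ 3.548753 mL/hr = 16.35861 hr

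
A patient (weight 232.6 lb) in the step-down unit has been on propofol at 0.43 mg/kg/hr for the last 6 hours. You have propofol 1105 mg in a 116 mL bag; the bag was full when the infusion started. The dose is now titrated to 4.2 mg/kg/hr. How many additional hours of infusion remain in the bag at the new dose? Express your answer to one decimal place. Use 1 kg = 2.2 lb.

Initial rate:
Weight = 232.6 lb ÷ 2.2 lb/kg = 105.7273 kg
Dose = 0.43 mg/kg/hr × 105.7273 kg = 45.46273 mg/hr
Concentration = 1105 mg ÷ 116 mL = 9.525862 mg/mL
Rate = 45.46273 mg/hr ÷ 9.525862 mg/mL = 4.772558 mL/hr
Volume infused so far = 4.772558 mL/hr × 6 hr = 28.63535 mL
Volume remaining = 116 − 28.63535 = 87.36465 mL
New rate:
Dose = 4.2 mg/kg/hr × 105.7273 kg = 444.0545 mg/hr
Rate = 444.0545 mg/hr ÷ 9.525862 mg/mL = 46.61568 mL/hr
Time remaining = 87.36465 mL ÷ 46.61568 mL/hr = 1.874147 hr

1.9 hours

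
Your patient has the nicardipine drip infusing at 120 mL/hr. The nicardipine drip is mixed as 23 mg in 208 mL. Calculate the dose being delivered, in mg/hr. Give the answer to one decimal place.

Concentration = 23 mg ÷ 208 mL = 0.1105769 mg/mL
Drug rate = 120 mL/hr × 0.1105769 mg/mL = 13.26923 mg/hr

13.3 mg/hr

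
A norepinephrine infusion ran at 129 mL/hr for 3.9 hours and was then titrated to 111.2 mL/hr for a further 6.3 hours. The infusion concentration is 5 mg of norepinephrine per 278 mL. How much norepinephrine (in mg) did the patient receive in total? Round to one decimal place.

Concentration = 5 mg ÷ 278 mL = 0.01798561 mg/mL
Stage 1: 129 mL/hr × 3.9 hr = 503.1 mL → 503.1 mL × 0.01798561 mg/mL = 9.048561 mg
Stage 2: 111.2 mL/hr × 6.3 hr = 700.56 mL → 700.56 mL × 0.01798561 mg/mL = 12.6 mg
Total = 9.048561 + 12.6 = 21.64856 mg

21.6 mg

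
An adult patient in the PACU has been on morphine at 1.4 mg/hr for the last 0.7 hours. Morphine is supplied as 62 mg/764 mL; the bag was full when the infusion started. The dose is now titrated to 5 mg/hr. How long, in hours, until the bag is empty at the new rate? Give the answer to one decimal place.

Initial rate:
Concentration = 62 mg ÷ 764 mL = 0.08115183 mg/mL
Rate = 1.4 mg/hr ÷ 0.08115183 mg/mL = 17.25161 mL/hr
Volume infused so far = 17.25161 mL/hr × 0.7 hr = 12.07613 mL
Volume remaining = 764 − 12.07613 = 751.9239 mL
New rate:
Rate = 5 mg/hr ÷ 0.08115183 mg/mL = 61.6129 mL/hr
Time remaining = 751.9239 mL ÷ 61.6129 mL/hr = 12.204 hr

12.2 hours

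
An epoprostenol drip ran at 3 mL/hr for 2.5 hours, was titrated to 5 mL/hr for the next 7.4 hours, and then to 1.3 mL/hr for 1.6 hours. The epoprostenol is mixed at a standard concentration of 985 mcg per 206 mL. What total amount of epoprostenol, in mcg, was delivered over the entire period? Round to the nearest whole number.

Concentration = 985 mcg ÷ 206 mL = 4.781553 mcg/mL
Stage 1: 3 mL/hr × 2.5 hr = 7.5 mL → 7.5 mL × 4.781553 mcg/mL = 35.86165 mcg
Stage 2: 5 mL/hr × 7.4 hr = 37 mL → 37 mL × 4.781553 mcg/mL = 176.9175 mcg
Stage 3: 1.3 mL/hr × 1.6 hr = 2.08 mL → 2.08 mL × 4.781553 mcg/mL = 9.945631 mcg
Total = 35.86165 + 176.9175 + 9.945631 = 222.7248 mcg

223 mcg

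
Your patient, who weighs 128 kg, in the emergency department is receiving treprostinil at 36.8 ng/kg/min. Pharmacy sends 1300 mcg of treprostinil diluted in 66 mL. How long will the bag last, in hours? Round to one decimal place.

4.6 hours

Dose = 36.8 ng/kg/min × 128 kg = 4710.4 ng/min
4710.4 ng/min × 60 min/hr = 282624 ng/hr
Concentration = 1300 mcg ÷ 66 mL = 19.69697 mcg/mL = 19696.97 ng/mL
Rate = 282624 ng/hr ÷ 19696.97 ng/mL = 14.3486 mL/hr
Duration = 66 mL ÷ 14.3486 mL/hr = 4.599751 hr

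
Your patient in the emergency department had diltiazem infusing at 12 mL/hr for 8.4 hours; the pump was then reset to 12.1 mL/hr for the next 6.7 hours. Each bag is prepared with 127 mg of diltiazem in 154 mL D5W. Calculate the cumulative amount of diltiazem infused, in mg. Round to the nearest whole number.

150 mg

Concentration = 127 mg ÷ 154 mL = 0.8246753 mg/mL
Stage 1: 12 mL/hr × 8.4 hr = 100.8 mL → 100.8 mL × 0.8246753 mg/mL = 83.12727 mg
Stage 2: 12.1 mL/hr × 6.7 hr = 81.07 mL → 81.07 mL × 0.8246753 mg/mL = 66.85643 mg
Total = 83.12727 + 66.85643 = 149.9837 mg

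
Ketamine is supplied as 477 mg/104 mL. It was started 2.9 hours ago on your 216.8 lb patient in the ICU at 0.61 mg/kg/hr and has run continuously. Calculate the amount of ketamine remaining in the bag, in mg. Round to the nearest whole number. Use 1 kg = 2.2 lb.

Weight = 216.8 lb ÷ 2.2 lb/kg = 98.54545 kg
Dose = 0.61 mg/kg/hr × 98.54545 kg = 60.11273 mg/hr
Concentration = 477 mg ÷ 104 mL = 4.586538 mg/mL
Rate = 60.11273 mg/hr ÷ 4.586538 mg/mL = 13.10634 mL/hr
Volume infused = 13.10634 mL/hr × 2.9 hr = 38.00838 mL
Volume remaining = 104 − 38.00838 = 65.99162 mL
Drug remaining = 65.99162 mL × 4.586538 mg/mL = 302.6731 mg

303 mg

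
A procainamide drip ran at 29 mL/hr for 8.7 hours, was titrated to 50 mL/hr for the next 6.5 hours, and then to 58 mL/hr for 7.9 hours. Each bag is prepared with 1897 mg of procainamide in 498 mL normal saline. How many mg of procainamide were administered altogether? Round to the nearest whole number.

Concentration = 1897 mg ÷ 498 mL = 3.809237 mg/mL
Stage 1: 29 mL/hr × 8.7 hr = 252.3 mL → 252.3 mL × 3.809237 mg/mL = 961.0705 mg
Stage 2: 50 mL/hr × 6.5 hr = 325 mL → 325 mL × 3.809237 mg/mL = 1238.002 mg
Stage 3: 58 mL/hr × 7.9 hr = 458.2 mL → 458.2 mL × 3.809237 mg/mL = 1745.392 mg
Total = 961.0705 + 1238.002 + 1745.392 = 3944.465 mg

3944 mg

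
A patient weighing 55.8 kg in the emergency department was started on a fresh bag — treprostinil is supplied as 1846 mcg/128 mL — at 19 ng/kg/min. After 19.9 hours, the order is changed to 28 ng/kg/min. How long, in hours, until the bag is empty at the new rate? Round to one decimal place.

6.2 hours

Initial rate:
Dose = 19 ng/kg/min × 55.8 kg = 1060.2 ng/min
1060.2 ng/min × 60 min/hr = 63612 ng/hr
Concentration = 1846 mcg ÷ 128 mL = 14.42188 mcg/mL = 14421.88 ng/mL
Rate = 63612 ng/hr ÷ 14421.88 ng/mL = 4.4108 mL/hr
Volume infused so far = 4.4108 mL/hr × 19.9 hr = 87.77491 mL
Volume remaining = 128 − 87.77491 = 40.22509 mL
New rate:
Dose = 28 ng/kg/min × 55.8 kg = 1562.4 ng/min
1562.4 ng/min × 60 min/hr = 93744 ng/hr
Rate = 93744 ng/hr ÷ 14421.88 ng/mL = 6.500126 mL/hr
Time remaining = 40.22509 mL ÷ 6.500126 mL/hr = 6.188356 hr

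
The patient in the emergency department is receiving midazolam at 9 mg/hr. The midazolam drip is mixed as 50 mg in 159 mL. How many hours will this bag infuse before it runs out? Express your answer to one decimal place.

Concentration = 50 mg ÷ 159 mL = 0.3144654 mg/mL
Rate = 9 mg/hr ÷ 0.3144654 mg/mL = 28.62 mL/hr
Duration = 159 mL ÷ 28.62 mL/hr = 5.555556 hr

5.6 hours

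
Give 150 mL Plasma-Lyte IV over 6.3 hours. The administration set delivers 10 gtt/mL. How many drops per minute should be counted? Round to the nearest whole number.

4 gtt/min

150 mL ÷ (6.3 hr × 60 = 378 min) = 0.3968254 mL/min
0.3968254 mL/min × 10 gtt/mL = 3.968254 gtt/min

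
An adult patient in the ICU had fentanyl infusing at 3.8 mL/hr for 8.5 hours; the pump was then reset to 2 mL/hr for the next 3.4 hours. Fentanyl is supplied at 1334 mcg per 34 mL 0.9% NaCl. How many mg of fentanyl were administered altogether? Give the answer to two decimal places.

1.53 mg

Concentration = 1334 mcg ÷ 34 mL = 39.23529 mcg/mL
Stage 1: 3.8 mL/hr × 8.5 hr = 32.3 mL → 32.3 mL × 39.23529 mcg/mL = 1267.3 mcg
Stage 2: 2 mL/hr × 3.4 hr = 6.8 mL → 6.8 mL × 39.23529 mcg/mL = 266.8 mcg
Total = 1267.3 + 266.8 = 1534.1 mcg = 1.5341 mg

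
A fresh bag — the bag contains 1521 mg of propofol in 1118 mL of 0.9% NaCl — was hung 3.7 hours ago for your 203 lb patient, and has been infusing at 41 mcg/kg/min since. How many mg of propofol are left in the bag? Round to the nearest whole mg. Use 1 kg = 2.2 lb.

681 mg

Weight = 203 lb ÷ 2.2 lb/kg = 92.27273 kg
Dose = 41 mcg/kg/min × 92.27273 kg = 3783.182 mcg/min
3783.182 mcg/min × 60 min/hr = 226990.9 mcg/hr
Concentration = 1521 mg ÷ 1118 mL = 1.360465 mg/mL = 1360.465 mcg/mL
Rate = 226990.9 mcg/hr ÷ 1360.465 mcg/mL = 166.848 mL/hr
Volume infused = 166.848 mL/hr × 3.7 hr = 617.3377 mL
Volume remaining = 1118 − 617.3377 = 500.6623 mL
Drug remaining = 500.6623 mL × 1360.465 mcg/mL = 681133.6 mcg = 681.1336 mg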